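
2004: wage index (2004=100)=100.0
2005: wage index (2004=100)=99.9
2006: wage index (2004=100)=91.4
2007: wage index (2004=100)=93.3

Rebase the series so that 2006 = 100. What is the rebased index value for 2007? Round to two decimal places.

102.08

Rebased(2007) = 93.3 / 91.4 × 100 = 102.0788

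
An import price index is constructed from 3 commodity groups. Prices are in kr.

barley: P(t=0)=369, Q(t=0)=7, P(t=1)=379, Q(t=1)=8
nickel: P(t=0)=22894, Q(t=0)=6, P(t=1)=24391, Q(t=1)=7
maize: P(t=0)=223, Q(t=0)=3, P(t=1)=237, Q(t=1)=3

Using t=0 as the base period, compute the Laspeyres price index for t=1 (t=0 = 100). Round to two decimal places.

Laspeyres price index uses base-period quantities as weights.
ΣP(t=1)·Q(t=0) = 379×7 + 24391×6 + 237×3 = 2653 + 146346 + 711 = 149710
ΣP(t=0)·Q(t=0) = 369×7 + 22894×6 + 223×3 = 2583 + 137364 + 669 = 140616
Index = 149710 / 140616 × 100 = 106.4673

106.47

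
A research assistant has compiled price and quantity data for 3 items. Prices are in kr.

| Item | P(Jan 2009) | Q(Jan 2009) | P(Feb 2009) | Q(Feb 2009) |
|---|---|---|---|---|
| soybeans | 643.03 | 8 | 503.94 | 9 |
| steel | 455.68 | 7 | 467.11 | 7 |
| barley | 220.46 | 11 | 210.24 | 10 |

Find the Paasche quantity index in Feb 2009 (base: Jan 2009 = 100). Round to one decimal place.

103.1

Paasche quantity index uses current-period prices as weights.
ΣP(Feb 2009)·Q(Feb 2009) = 503.94×9 + 467.11×7 + 210.24×10 = 4535.46 + 3269.77 + 2102.4 = 9907.63
ΣP(Feb 2009)·Q(Jan 2009) = 503.94×8 + 467.11×7 + 210.24×11 = 4031.52 + 3269.77 + 2312.64 = 9613.93
Index = 9907.63 / 9613.93 × 100 = 103.0549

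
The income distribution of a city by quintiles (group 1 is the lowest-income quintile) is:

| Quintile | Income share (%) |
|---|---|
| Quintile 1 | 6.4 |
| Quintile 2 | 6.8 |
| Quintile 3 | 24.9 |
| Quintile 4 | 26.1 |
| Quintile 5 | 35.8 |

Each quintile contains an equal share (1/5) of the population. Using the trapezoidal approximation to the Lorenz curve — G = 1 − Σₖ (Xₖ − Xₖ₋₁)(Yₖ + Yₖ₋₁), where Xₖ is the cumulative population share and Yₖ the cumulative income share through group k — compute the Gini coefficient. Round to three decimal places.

0.312

Cumulative income shares Yₖ: 0.0640, 0.1320, 0.3810, 0.6420, 1.0000
Σ (Xₖ−Xₖ₋₁)(Yₖ+Yₖ₋₁) = (1/5)(0.0640+0.0000) + (1/5)(0.1320+0.0640) + (1/5)(0.3810+0.1320) + (1/5)(0.6420+0.3810) + (1/5)(1.0000+0.6420)
  = 0.0128 + 0.0392 + 0.1026 + 0.2046 + 0.3284 = 0.6876
G = 1 − 0.6876 = 0.3124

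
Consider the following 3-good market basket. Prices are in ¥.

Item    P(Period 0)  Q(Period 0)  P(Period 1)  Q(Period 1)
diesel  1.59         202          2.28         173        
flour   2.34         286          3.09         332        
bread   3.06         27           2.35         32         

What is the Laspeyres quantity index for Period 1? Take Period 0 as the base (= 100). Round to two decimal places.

Laspeyres quantity index uses base-period prices as weights.
ΣP(Period 0)·Q(Period 1) = 1.59×173 + 2.34×332 + 3.06×32 = 275.07 + 776.88 + 97.92 = 1149.87
ΣP(Period 0)·Q(Period 0) = 1.59×202 + 2.34×286 + 3.06×27 = 321.18 + 669.24 + 82.62 = 1073.04
Index = 1149.87 / 1073.04 × 100 = 107.1600

107.16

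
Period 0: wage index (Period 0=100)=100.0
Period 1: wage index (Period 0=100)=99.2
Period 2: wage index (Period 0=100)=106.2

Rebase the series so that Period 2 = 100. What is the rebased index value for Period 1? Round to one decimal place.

93.4

Rebased(Period 1) = 99.2 / 106.2 × 100 = 93.4087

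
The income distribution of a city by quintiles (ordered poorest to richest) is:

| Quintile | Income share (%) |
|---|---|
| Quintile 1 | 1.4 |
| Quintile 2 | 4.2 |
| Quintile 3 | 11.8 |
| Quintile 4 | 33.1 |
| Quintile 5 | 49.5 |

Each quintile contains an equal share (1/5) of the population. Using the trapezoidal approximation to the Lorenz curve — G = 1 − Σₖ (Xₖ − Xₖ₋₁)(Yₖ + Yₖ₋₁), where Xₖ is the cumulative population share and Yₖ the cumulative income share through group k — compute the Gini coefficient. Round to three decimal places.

0.500

Cumulative income shares Yₖ: 0.0140, 0.0560, 0.1740, 0.5050, 1.0000
Σ (Xₖ−Xₖ₋₁)(Yₖ+Yₖ₋₁) = (1/5)(0.0140+0.0000) + (1/5)(0.0560+0.0140) + (1/5)(0.1740+0.0560) + (1/5)(0.5050+0.1740) + (1/5)(1.0000+0.5050)
  = 0.0028 + 0.0140 + 0.0460 + 0.1358 + 0.3010 = 0.4996
G = 1 − 0.4996 = 0.5004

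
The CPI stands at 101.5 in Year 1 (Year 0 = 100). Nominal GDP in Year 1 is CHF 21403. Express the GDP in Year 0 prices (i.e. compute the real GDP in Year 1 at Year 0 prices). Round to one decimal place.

21086.7

Real = Nominal ÷ (Index/100) = 21403 ÷ (101.5/100)
     = 21403 ÷ 1.015 = 21086.6995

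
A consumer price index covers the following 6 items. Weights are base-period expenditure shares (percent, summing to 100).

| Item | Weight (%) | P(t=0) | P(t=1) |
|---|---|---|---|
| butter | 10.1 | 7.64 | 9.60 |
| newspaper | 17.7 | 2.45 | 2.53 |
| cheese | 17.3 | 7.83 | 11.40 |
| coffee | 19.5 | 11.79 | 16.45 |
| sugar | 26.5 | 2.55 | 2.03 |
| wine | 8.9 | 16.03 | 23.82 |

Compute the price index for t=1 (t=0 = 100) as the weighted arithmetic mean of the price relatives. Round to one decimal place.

117.7

butter: 10.1 × (9.60/7.64) = 10.1 × 1.256545 = 12.6911
newspaper: 17.7 × (2.53/2.45) = 17.7 × 1.032653 = 18.2780
cheese: 17.3 × (11.40/7.83) = 17.3 × 1.455939 = 25.1877
coffee: 19.5 × (16.45/11.79) = 19.5 × 1.395250 = 27.2074
sugar: 26.5 × (2.03/2.55) = 26.5 × 0.796078 = 21.0961
wine: 8.9 × (23.82/16.03) = 8.9 × 1.485964 = 13.2251
Index = Σ wᵢ·(p₁ᵢ/p₀ᵢ) = 12.6911 + 18.2780 + 25.1877 + 27.2074 + 21.0961 + 13.2251 = 117.6853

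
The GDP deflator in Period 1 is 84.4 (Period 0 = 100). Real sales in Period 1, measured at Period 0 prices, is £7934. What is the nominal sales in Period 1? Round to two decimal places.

Nominal = Real × (Index/100) = 7934 × (84.4/100)
        = 7934 × 0.844 = 6696.2960

6696.30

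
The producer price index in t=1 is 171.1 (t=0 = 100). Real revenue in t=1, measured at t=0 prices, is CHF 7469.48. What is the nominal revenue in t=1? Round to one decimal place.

Nominal = Real × (Index/100) = 7469.48 × (171.1/100)
        = 7469.48 × 1.711 = 12780.2803

12780.3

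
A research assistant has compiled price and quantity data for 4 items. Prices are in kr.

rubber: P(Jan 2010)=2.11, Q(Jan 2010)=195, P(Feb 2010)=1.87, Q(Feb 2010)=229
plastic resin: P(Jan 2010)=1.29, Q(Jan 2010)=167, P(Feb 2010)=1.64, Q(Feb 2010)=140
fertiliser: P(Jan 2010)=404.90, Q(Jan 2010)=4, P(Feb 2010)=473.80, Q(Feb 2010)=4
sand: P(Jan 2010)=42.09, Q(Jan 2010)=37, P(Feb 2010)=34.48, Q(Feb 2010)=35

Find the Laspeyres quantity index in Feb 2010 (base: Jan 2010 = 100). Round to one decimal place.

Laspeyres quantity index uses base-period prices as weights.
ΣP(Jan 2010)·Q(Feb 2010) = 2.11×229 + 1.29×140 + 404.90×4 + 42.09×35 = 483.19 + 180.6 + 1619.6 + 1473.15 = 3756.54
ΣP(Jan 2010)·Q(Jan 2010) = 2.11×195 + 1.29×167 + 404.90×4 + 42.09×37 = 411.45 + 215.43 + 1619.6 + 1557.33 = 3803.81
Index = 3756.54 / 3803.81 × 100 = 98.7573

98.8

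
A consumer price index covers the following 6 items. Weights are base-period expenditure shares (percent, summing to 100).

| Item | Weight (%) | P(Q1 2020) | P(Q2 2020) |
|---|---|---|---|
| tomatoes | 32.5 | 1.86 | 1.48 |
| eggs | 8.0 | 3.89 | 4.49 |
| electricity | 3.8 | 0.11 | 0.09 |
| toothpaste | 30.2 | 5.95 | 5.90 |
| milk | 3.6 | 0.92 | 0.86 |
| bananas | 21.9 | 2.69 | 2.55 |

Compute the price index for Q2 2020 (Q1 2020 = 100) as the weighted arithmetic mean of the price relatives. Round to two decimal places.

92.27

tomatoes: 32.5 × (1.48/1.86) = 32.5 × 0.795699 = 25.8602
eggs: 8.0 × (4.49/3.89) = 8.0 × 1.154242 = 9.2339
electricity: 3.8 × (0.09/0.11) = 3.8 × 0.818182 = 3.1091
toothpaste: 30.2 × (5.90/5.95) = 30.2 × 0.991597 = 29.9462
milk: 3.6 × (0.86/0.92) = 3.6 × 0.934783 = 3.3652
bananas: 21.9 × (2.55/2.69) = 21.9 × 0.947955 = 20.7602
Index = Σ wᵢ·(p₁ᵢ/p₀ᵢ) = 25.8602 + 9.2339 + 3.1091 + 29.9462 + 3.3652 + 20.7602 = 92.2749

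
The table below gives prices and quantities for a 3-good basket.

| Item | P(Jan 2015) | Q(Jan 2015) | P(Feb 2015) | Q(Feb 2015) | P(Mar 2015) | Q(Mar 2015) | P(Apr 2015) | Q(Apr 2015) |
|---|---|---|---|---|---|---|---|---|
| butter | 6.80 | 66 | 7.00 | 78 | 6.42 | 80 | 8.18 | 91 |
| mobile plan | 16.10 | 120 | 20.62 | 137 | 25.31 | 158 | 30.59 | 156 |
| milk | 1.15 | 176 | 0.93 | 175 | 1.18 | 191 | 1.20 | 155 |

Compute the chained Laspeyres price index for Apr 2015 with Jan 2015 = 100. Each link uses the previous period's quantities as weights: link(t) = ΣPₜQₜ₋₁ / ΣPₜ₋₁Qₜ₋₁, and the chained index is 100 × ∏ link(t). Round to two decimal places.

171.07

Link Jan 2015→Feb 2015:
ΣP(Feb 2015)Q(Jan 2015) = 7.00×66 + 20.62×120 + 0.93×176 = 462 + 2474.4 + 163.68 = 3100.08
ΣP(Jan 2015)Q(Jan 2015) = 6.80×66 + 16.10×120 + 1.15×176 = 448.8 + 1932 + 202.4 = 2583.2
link = 3100.08/2583.2 = 1.200093
Link Feb 2015→Mar 2015:
ΣP(Mar 2015)Q(Feb 2015) = 6.42×78 + 25.31×137 + 1.18×175 = 500.76 + 3467.47 + 206.5 = 4174.73
ΣP(Feb 2015)Q(Feb 2015) = 7.00×78 + 20.62×137 + 0.93×175 = 546 + 2824.94 + 162.75 = 3533.69
link = 4174.73/3533.69 = 1.181408
Link Mar 2015→Apr 2015:
ΣP(Apr 2015)Q(Mar 2015) = 8.18×80 + 30.59×158 + 1.20×191 = 654.4 + 4833.22 + 229.2 = 5716.82
ΣP(Mar 2015)Q(Mar 2015) = 6.42×80 + 25.31×158 + 1.18×191 = 513.6 + 3998.98 + 225.38 = 4737.96
link = 5716.82/4737.96 = 1.206599
Chained index = 100 × 1.200093 × 1.181408 × 1.206599 = 171.0716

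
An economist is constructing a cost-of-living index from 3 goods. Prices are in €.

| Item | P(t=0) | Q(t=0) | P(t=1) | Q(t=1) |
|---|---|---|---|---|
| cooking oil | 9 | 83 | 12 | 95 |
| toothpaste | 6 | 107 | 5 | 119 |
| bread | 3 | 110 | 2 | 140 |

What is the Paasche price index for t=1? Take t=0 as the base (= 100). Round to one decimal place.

Paasche price index uses current-period quantities as weights.
ΣP(t=1)·Q(t=1) = 12×95 + 5×119 + 2×140 = 1140 + 595 + 280 = 2015
ΣP(t=0)·Q(t=1) = 9×95 + 6×119 + 3×140 = 855 + 714 + 420 = 1989
Index = 2015 / 1989 × 100 = 101.3072

101.3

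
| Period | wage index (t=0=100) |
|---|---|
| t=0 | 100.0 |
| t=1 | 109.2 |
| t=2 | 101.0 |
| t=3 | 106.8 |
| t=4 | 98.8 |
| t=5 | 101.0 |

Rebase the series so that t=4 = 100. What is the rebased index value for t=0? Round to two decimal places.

101.21

Rebased(t=0) = 100.0 / 98.8 × 100 = 101.2146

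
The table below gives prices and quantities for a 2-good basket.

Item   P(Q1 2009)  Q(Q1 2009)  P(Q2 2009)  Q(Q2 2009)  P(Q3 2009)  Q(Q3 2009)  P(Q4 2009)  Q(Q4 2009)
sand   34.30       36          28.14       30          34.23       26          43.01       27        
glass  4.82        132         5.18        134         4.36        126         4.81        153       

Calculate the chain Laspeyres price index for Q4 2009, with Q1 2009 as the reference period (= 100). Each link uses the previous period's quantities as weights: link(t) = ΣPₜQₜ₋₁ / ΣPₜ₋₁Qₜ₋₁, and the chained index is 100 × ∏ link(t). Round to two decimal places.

113.79

Link Q1 2009→Q2 2009:
ΣP(Q2 2009)Q(Q1 2009) = 28.14×36 + 5.18×132 = 1013.04 + 683.76 = 1696.8
ΣP(Q1 2009)Q(Q1 2009) = 34.30×36 + 4.82×132 = 1234.8 + 636.24 = 1871.04
link = 1696.8/1871.04 = 0.906875
Link Q2 2009→Q3 2009:
ΣP(Q3 2009)Q(Q2 2009) = 34.23×30 + 4.36×134 = 1026.9 + 584.24 = 1611.14
ΣP(Q2 2009)Q(Q2 2009) = 28.14×30 + 5.18×134 = 844.2 + 694.12 = 1538.32
link = 1611.14/1538.32 = 1.047337
Link Q3 2009→Q4 2009:
ΣP(Q4 2009)Q(Q3 2009) = 43.01×26 + 4.81×126 = 1118.26 + 606.06 = 1724.32
ΣP(Q3 2009)Q(Q3 2009) = 34.23×26 + 4.36×126 = 889.98 + 549.36 = 1439.34
link = 1724.32/1439.34 = 1.197994
Chained index = 100 × 0.906875 × 1.047337 × 1.197994 = 113.7860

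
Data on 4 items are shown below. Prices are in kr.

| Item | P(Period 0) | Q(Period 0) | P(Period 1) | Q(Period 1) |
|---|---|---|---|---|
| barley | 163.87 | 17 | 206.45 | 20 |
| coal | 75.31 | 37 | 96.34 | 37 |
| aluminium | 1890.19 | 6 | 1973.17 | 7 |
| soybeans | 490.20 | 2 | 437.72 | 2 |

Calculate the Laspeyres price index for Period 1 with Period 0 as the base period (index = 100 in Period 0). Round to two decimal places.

Laspeyres price index uses base-period quantities as weights.
ΣP(Period 1)·Q(Period 0) = 206.45×17 + 96.34×37 + 1973.17×6 + 437.72×2 = 3509.65 + 3564.58 + 11839.02 + 875.44 = 19788.69
ΣP(Period 0)·Q(Period 0) = 163.87×17 + 75.31×37 + 1890.19×6 + 490.20×2 = 2785.79 + 2786.47 + 11341.14 + 980.4 = 17893.8
Index = 19788.69 / 17893.8 × 100 = 110.5896

110.59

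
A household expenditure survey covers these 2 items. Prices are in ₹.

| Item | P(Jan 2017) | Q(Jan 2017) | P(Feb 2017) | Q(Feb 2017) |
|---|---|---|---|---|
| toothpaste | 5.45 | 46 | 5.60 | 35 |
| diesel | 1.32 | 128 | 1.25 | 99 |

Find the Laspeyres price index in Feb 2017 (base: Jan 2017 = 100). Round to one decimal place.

99.5

Laspeyres price index uses base-period quantities as weights.
ΣP(Feb 2017)·Q(Jan 2017) = 5.60×46 + 1.25×128 = 257.6 + 160 = 417.6
ΣP(Jan 2017)·Q(Jan 2017) = 5.45×46 + 1.32×128 = 250.7 + 168.96 = 419.66
Index = 417.6 / 419.66 × 100 = 99.5091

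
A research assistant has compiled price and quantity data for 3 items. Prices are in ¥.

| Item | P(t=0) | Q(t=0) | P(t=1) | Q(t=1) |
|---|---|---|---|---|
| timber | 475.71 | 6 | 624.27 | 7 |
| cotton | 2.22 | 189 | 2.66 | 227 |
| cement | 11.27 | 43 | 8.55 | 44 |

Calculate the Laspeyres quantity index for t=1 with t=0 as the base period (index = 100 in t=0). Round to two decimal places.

Laspeyres quantity index uses base-period prices as weights.
ΣP(t=0)·Q(t=1) = 475.71×7 + 2.22×227 + 11.27×44 = 3329.97 + 503.94 + 495.88 = 4329.79
ΣP(t=0)·Q(t=0) = 475.71×6 + 2.22×189 + 11.27×43 = 2854.26 + 419.58 + 484.61 = 3758.45
Index = 4329.79 / 3758.45 × 100 = 115.2015

115.20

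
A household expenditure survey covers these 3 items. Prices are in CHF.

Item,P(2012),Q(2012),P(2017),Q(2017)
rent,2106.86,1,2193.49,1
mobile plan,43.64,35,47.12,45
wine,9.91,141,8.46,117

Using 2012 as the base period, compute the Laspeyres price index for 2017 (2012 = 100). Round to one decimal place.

100.1

Laspeyres price index uses base-period quantities as weights.
ΣP(2017)·Q(2012) = 2193.49×1 + 47.12×35 + 8.46×141 = 2193.49 + 1649.2 + 1192.86 = 5035.55
ΣP(2012)·Q(2012) = 2106.86×1 + 43.64×35 + 9.91×141 = 2106.86 + 1527.4 + 1397.31 = 5031.57
Index = 5035.55 / 5031.57 × 100 = 100.0791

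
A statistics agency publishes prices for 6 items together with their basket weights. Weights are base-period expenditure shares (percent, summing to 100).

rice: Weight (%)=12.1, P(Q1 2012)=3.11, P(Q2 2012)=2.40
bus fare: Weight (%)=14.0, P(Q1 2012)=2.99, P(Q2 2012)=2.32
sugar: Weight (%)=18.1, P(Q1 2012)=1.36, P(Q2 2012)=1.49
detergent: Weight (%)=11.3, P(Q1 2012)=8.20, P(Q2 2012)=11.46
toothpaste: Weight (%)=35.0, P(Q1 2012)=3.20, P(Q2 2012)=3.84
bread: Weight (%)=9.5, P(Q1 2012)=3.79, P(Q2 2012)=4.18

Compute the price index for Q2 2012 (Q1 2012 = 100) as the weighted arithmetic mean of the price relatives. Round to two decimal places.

108.30

rice: 12.1 × (2.40/3.11) = 12.1 × 0.771704 = 9.3376
bus fare: 14.0 × (2.32/2.99) = 14.0 × 0.775920 = 10.8629
sugar: 18.1 × (1.49/1.36) = 18.1 × 1.095588 = 19.8301
detergent: 11.3 × (11.46/8.20) = 11.3 × 1.397561 = 15.7924
toothpaste: 35.0 × (3.84/3.20) = 35.0 × 1.200000 = 42.0000
bread: 9.5 × (4.18/3.79) = 9.5 × 1.102902 = 10.4776
Index = Σ wᵢ·(p₁ᵢ/p₀ᵢ) = 9.3376 + 10.8629 + 19.8301 + 15.7924 + 42.0000 + 10.4776 = 108.3007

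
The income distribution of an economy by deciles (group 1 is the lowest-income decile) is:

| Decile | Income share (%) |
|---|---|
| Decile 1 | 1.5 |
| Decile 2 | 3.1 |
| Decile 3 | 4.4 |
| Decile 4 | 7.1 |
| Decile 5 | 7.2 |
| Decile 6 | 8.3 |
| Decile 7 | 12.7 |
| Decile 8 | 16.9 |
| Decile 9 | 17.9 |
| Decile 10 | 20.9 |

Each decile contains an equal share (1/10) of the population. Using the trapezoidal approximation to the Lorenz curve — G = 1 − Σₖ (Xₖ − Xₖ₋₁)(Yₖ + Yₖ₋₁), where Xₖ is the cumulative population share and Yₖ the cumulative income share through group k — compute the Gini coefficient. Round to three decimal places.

Cumulative income shares Yₖ: 0.0150, 0.0460, 0.0900, 0.1610, 0.2330, 0.3160, 0.4430, 0.6120, 0.7910, 1.0000
Σ (Xₖ−Xₖ₋₁)(Yₖ+Yₖ₋₁) = (1/10)(0.0150+0.0000) + (1/10)(0.0460+0.0150) + (1/10)(0.0900+0.0460) + (1/10)(0.1610+0.0900) + (1/10)(0.2330+0.1610) + (1/10)(0.3160+0.2330) + (1/10)(0.4430+0.3160) + (1/10)(0.6120+0.4430) + (1/10)(0.7910+0.6120) + (1/10)(1.0000+0.7910)
  = 0.0015 + 0.0061 + 0.0136 + 0.0251 + 0.0394 + 0.0549 + 0.0759 + 0.1055 + 0.1403 + 0.1791 = 0.6414
G = 1 − 0.6414 = 0.3586

0.359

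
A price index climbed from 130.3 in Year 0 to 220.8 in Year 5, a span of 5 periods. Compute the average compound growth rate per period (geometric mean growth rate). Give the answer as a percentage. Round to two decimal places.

Growth factor = (220.8/130.3)^(1/5) = (1.694551)^(1/5) = 1.111248
Growth rate = 1.111248 − 1 = 0.111248 = 11.1248%

11.12%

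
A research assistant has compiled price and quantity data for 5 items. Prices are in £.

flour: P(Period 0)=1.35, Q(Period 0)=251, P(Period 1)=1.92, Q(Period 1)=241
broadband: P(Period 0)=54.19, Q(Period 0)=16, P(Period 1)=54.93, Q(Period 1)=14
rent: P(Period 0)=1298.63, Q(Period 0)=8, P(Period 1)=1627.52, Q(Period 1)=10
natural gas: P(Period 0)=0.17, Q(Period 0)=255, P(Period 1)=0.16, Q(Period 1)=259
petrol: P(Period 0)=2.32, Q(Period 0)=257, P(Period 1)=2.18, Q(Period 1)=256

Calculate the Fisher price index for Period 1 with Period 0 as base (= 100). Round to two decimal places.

Laspeyres component (base-period weights):
ΣP(Period 1)Q(Period 0) = 1.92×251 + 54.93×16 + 1627.52×8 + 0.16×255 + 2.18×257 = 481.92 + 878.88 + 13020.16 + 40.8 + 560.26 = 14982.02
ΣP(Period 0)Q(Period 0) = 1.35×251 + 54.19×16 + 1298.63×8 + 0.17×255 + 2.32×257 = 338.85 + 867.04 + 10389.04 + 43.35 + 596.24 = 12234.52
L = 14982.02 / 12234.52 × 100 = 122.4569
Paasche component (current-period weights):
ΣP(Period 1)Q(Period 1) = 1.92×241 + 54.93×14 + 1627.52×10 + 0.16×259 + 2.18×256 = 462.72 + 769.02 + 16275.2 + 41.44 + 558.08 = 18106.46
ΣP(Period 0)Q(Period 1) = 1.35×241 + 54.19×14 + 1298.63×10 + 0.17×259 + 2.32×256 = 325.35 + 758.66 + 12986.3 + 44.03 + 593.92 = 14708.26
P = 18106.46 / 14708.26 × 100 = 123.1040
Fisher = √(L × P) = √(122.4569 × 123.1040) = 122.7801

122.78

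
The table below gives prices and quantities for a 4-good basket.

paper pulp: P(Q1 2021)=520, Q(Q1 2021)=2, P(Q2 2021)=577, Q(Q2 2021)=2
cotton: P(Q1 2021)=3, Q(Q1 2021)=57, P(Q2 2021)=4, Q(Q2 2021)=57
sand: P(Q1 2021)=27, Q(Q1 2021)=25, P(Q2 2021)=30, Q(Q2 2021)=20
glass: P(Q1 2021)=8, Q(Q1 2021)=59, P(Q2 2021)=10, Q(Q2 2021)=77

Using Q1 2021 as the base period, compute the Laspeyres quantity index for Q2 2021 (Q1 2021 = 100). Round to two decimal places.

100.38

Laspeyres quantity index uses base-period prices as weights.
ΣP(Q1 2021)·Q(Q2 2021) = 520×2 + 3×57 + 27×20 + 8×77 = 1040 + 171 + 540 + 616 = 2367
ΣP(Q1 2021)·Q(Q1 2021) = 520×2 + 3×57 + 27×25 + 8×59 = 1040 + 171 + 675 + 472 = 2358
Index = 2367 / 2358 × 100 = 100.3817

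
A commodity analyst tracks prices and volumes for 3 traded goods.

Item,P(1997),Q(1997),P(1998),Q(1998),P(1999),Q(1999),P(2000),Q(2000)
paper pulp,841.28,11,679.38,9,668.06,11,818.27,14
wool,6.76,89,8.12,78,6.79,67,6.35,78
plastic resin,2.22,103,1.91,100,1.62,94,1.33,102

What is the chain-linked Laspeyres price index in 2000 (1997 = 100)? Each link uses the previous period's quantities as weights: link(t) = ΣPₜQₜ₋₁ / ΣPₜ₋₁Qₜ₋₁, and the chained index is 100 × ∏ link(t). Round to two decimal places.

96.54

Link 1997→1998:
ΣP(1998)Q(1997) = 679.38×11 + 8.12×89 + 1.91×103 = 7473.18 + 722.68 + 196.73 = 8392.59
ΣP(1997)Q(1997) = 841.28×11 + 6.76×89 + 2.22×103 = 9254.08 + 601.64 + 228.66 = 10084.38
link = 8392.59/10084.38 = 0.832237
Link 1998→1999:
ΣP(1999)Q(1998) = 668.06×9 + 6.79×78 + 1.62×100 = 6012.54 + 529.62 + 162 = 6704.16
ΣP(1998)Q(1998) = 679.38×9 + 8.12×78 + 1.91×100 = 6114.42 + 633.36 + 191 = 6938.78
link = 6704.16/6938.78 = 0.966187
Link 1999→2000:
ΣP(2000)Q(1999) = 818.27×11 + 6.35×67 + 1.33×94 = 9000.97 + 425.45 + 125.02 = 9551.44
ΣP(1999)Q(1999) = 668.06×11 + 6.79×67 + 1.62×94 = 7348.66 + 454.93 + 152.28 = 7955.87
link = 9551.44/7955.87 = 1.200553
Chained index = 100 × 0.832237 × 0.966187 × 1.200553 = 96.5360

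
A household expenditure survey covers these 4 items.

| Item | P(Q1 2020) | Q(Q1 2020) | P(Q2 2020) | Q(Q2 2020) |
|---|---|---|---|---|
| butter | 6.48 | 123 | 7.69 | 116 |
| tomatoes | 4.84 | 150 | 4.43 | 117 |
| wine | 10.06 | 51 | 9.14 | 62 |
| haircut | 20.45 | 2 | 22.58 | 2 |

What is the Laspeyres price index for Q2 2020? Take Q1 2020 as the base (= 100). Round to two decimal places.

102.15

Laspeyres price index uses base-period quantities as weights.
ΣP(Q2 2020)·Q(Q1 2020) = 7.69×123 + 4.43×150 + 9.14×51 + 22.58×2 = 945.87 + 664.5 + 466.14 + 45.16 = 2121.67
ΣP(Q1 2020)·Q(Q1 2020) = 6.48×123 + 4.84×150 + 10.06×51 + 20.45×2 = 797.04 + 726 + 513.06 + 40.9 = 2077
Index = 2121.67 / 2077 × 100 = 102.1507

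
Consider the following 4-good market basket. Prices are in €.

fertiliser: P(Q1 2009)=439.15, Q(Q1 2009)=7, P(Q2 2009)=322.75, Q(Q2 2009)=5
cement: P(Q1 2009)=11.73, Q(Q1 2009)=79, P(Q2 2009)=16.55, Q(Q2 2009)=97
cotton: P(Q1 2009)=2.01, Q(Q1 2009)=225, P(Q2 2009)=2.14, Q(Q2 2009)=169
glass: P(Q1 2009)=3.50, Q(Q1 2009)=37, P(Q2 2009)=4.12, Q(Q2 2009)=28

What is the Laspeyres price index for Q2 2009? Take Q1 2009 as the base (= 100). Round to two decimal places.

Laspeyres price index uses base-period quantities as weights.
ΣP(Q2 2009)·Q(Q1 2009) = 322.75×7 + 16.55×79 + 2.14×225 + 4.12×37 = 2259.25 + 1307.45 + 481.5 + 152.44 = 4200.64
ΣP(Q1 2009)·Q(Q1 2009) = 439.15×7 + 11.73×79 + 2.01×225 + 3.50×37 = 3074.05 + 926.67 + 452.25 + 129.5 = 4582.47
Index = 4200.64 / 4582.47 × 100 = 91.6676

91.67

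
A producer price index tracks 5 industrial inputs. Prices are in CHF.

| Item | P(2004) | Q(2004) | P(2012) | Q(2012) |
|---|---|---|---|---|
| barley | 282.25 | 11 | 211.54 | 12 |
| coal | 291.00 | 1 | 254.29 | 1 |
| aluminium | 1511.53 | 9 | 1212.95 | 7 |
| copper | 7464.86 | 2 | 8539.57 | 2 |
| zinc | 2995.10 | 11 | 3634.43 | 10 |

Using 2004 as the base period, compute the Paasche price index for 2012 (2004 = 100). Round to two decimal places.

Paasche price index uses current-period quantities as weights.
ΣP(2012)·Q(2012) = 211.54×12 + 254.29×1 + 1212.95×7 + 8539.57×2 + 3634.43×10 = 2538.48 + 254.29 + 8490.65 + 17079.14 + 36344.3 = 64706.86
ΣP(2004)·Q(2012) = 282.25×12 + 291.00×1 + 1511.53×7 + 7464.86×2 + 2995.10×10 = 3387 + 291 + 10580.71 + 14929.72 + 29951 = 59139.43
Index = 64706.86 / 59139.43 × 100 = 109.4141

109.41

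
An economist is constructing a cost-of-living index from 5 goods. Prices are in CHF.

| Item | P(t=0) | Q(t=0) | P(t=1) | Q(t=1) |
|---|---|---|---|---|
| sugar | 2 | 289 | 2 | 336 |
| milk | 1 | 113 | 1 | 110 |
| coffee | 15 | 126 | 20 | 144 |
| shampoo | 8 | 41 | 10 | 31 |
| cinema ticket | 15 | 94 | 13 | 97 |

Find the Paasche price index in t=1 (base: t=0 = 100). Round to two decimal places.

112.66

Paasche price index uses current-period quantities as weights.
ΣP(t=1)·Q(t=1) = 2×336 + 1×110 + 20×144 + 10×31 + 13×97 = 672 + 110 + 2880 + 310 + 1261 = 5233
ΣP(t=0)·Q(t=1) = 2×336 + 1×110 + 15×144 + 8×31 + 15×97 = 672 + 110 + 2160 + 248 + 1455 = 4645
Index = 5233 / 4645 × 100 = 112.6588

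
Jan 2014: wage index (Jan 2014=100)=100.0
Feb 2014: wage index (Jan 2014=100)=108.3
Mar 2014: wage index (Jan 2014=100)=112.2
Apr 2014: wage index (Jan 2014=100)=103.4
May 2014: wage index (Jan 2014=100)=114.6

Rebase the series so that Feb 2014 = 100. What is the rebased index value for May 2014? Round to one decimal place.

Rebased(May 2014) = 114.6 / 108.3 × 100 = 105.8172

105.8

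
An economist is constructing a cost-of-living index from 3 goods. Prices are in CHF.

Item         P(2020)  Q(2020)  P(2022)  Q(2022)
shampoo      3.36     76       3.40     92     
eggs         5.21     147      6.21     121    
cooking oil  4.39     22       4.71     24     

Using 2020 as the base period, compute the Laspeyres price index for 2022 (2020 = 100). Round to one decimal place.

114.1

Laspeyres price index uses base-period quantities as weights.
ΣP(2022)·Q(2020) = 3.40×76 + 6.21×147 + 4.71×22 = 258.4 + 912.87 + 103.62 = 1274.89
ΣP(2020)·Q(2020) = 3.36×76 + 5.21×147 + 4.39×22 = 255.36 + 765.87 + 96.58 = 1117.81
Index = 1274.89 / 1117.81 × 100 = 114.0525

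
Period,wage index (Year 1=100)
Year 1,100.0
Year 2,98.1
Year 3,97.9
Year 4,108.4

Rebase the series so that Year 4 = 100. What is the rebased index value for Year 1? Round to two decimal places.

92.25

Rebased(Year 1) = 100.0 / 108.4 × 100 = 92.2509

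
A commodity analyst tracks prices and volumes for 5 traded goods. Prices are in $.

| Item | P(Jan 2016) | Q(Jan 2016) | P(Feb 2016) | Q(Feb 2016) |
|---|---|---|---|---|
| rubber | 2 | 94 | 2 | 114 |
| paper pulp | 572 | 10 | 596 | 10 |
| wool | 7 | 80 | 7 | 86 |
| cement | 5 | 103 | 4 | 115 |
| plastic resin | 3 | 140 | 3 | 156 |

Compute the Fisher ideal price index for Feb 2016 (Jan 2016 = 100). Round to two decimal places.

101.75

Laspeyres component (base-period weights):
ΣP(Feb 2016)Q(Jan 2016) = 2×94 + 596×10 + 7×80 + 4×103 + 3×140 = 188 + 5960 + 560 + 412 + 420 = 7540
ΣP(Jan 2016)Q(Jan 2016) = 2×94 + 572×10 + 7×80 + 5×103 + 3×140 = 188 + 5720 + 560 + 515 + 420 = 7403
L = 7540 / 7403 × 100 = 101.8506
Paasche component (current-period weights):
ΣP(Feb 2016)Q(Feb 2016) = 2×114 + 596×10 + 7×86 + 4×115 + 3×156 = 228 + 5960 + 602 + 460 + 468 = 7718
ΣP(Jan 2016)Q(Feb 2016) = 2×114 + 572×10 + 7×86 + 5×115 + 3×156 = 228 + 5720 + 602 + 575 + 468 = 7593
P = 7718 / 7593 × 100 = 101.6463
Fisher = √(L × P) = √(101.8506 × 101.6463) = 101.7484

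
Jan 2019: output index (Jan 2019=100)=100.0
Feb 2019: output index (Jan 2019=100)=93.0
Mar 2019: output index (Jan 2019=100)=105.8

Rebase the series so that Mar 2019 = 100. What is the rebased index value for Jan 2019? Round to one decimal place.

94.5

Rebased(Jan 2019) = 100.0 / 105.8 × 100 = 94.5180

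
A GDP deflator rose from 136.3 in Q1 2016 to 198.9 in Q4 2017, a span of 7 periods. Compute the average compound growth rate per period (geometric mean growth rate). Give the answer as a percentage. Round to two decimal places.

Growth factor = (198.9/136.3)^(1/7) = (1.459281)^(1/7) = 1.055476
Growth rate = 1.055476 − 1 = 0.055476 = 5.5476%

5.55%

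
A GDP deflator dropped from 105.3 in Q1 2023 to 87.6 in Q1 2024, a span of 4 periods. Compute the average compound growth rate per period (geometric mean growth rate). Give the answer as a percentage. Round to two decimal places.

Growth factor = (87.6/105.3)^(1/4) = (0.831909)^(1/4) = 0.955034
Growth rate = 0.955034 − 1 = -0.044966 = -4.4966%

-4.50%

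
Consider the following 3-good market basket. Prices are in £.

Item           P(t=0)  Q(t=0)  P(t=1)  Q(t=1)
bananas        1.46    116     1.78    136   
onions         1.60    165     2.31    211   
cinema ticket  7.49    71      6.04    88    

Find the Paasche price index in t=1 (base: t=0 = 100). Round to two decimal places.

Paasche price index uses current-period quantities as weights.
ΣP(t=1)·Q(t=1) = 1.78×136 + 2.31×211 + 6.04×88 = 242.08 + 487.41 + 531.52 = 1261.01
ΣP(t=0)·Q(t=1) = 1.46×136 + 1.60×211 + 7.49×88 = 198.56 + 337.6 + 659.12 = 1195.28
Index = 1261.01 / 1195.28 × 100 = 105.4991

105.50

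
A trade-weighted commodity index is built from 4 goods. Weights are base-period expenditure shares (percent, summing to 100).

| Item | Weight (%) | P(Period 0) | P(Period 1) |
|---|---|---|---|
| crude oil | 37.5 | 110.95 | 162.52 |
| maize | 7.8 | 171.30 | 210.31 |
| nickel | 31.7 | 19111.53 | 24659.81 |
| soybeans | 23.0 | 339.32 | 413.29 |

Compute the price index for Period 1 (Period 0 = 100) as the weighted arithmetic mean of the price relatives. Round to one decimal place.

133.4

crude oil: 37.5 × (162.52/110.95) = 37.5 × 1.464804 = 54.9301
maize: 7.8 × (210.31/171.30) = 7.8 × 1.227729 = 9.5763
nickel: 31.7 × (24659.81/19111.53) = 31.7 × 1.290311 = 40.9028
soybeans: 23.0 × (413.29/339.32) = 23.0 × 1.217995 = 28.0139
Index = Σ wᵢ·(p₁ᵢ/p₀ᵢ) = 54.9301 + 9.5763 + 40.9028 + 28.0139 = 133.4232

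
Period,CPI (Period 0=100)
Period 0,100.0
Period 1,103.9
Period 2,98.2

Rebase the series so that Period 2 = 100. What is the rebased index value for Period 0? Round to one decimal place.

Rebased(Period 0) = 100.0 / 98.2 × 100 = 101.8330

101.8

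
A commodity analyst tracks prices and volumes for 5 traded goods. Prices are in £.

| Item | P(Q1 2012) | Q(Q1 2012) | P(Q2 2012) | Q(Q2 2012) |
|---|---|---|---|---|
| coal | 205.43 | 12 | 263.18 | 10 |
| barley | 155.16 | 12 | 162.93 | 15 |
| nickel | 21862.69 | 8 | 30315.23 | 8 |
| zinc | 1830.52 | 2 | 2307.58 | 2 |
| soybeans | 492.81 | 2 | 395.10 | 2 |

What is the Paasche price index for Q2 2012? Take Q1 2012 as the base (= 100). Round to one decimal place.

Paasche price index uses current-period quantities as weights.
ΣP(Q2 2012)·Q(Q2 2012) = 263.18×10 + 162.93×15 + 30315.23×8 + 2307.58×2 + 395.10×2 = 2631.8 + 2443.95 + 242521.84 + 4615.16 + 790.2 = 253002.95
ΣP(Q1 2012)·Q(Q2 2012) = 205.43×10 + 155.16×15 + 21862.69×8 + 1830.52×2 + 492.81×2 = 2054.3 + 2327.4 + 174901.52 + 3661.04 + 985.62 = 183929.88
Index = 253002.95 / 183929.88 × 100 = 137.5540

137.6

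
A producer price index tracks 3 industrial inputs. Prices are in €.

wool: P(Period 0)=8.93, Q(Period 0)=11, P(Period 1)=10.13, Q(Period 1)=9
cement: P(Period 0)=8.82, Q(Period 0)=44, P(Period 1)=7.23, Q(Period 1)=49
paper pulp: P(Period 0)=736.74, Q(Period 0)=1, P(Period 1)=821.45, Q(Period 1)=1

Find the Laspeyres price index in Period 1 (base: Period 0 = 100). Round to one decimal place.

Laspeyres price index uses base-period quantities as weights.
ΣP(Period 1)·Q(Period 0) = 10.13×11 + 7.23×44 + 821.45×1 = 111.43 + 318.12 + 821.45 = 1251
ΣP(Period 0)·Q(Period 0) = 8.93×11 + 8.82×44 + 736.74×1 = 98.23 + 388.08 + 736.74 = 1223.05
Index = 1251 / 1223.05 × 100 = 102.2853

102.3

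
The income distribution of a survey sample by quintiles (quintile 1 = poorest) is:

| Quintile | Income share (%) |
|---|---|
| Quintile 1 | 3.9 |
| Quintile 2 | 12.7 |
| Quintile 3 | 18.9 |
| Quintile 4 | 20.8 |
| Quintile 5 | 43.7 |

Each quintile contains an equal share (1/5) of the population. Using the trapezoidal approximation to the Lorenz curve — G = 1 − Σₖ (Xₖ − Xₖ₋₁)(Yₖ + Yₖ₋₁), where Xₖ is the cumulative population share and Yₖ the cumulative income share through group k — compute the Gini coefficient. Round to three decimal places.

0.351

Cumulative income shares Yₖ: 0.0390, 0.1660, 0.3550, 0.5630, 1.0000
Σ (Xₖ−Xₖ₋₁)(Yₖ+Yₖ₋₁) = (1/5)(0.0390+0.0000) + (1/5)(0.1660+0.0390) + (1/5)(0.3550+0.1660) + (1/5)(0.5630+0.3550) + (1/5)(1.0000+0.5630)
  = 0.0078 + 0.0410 + 0.1042 + 0.1836 + 0.3126 = 0.6492
G = 1 − 0.6492 = 0.3508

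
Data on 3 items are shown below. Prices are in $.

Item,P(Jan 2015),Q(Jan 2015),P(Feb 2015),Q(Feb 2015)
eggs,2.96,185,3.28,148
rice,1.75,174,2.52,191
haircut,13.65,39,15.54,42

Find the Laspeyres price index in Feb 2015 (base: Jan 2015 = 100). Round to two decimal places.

Laspeyres price index uses base-period quantities as weights.
ΣP(Feb 2015)·Q(Jan 2015) = 3.28×185 + 2.52×174 + 15.54×39 = 606.8 + 438.48 + 606.06 = 1651.34
ΣP(Jan 2015)·Q(Jan 2015) = 2.96×185 + 1.75×174 + 13.65×39 = 547.6 + 304.5 + 532.35 = 1384.45
Index = 1651.34 / 1384.45 × 100 = 119.2777

119.28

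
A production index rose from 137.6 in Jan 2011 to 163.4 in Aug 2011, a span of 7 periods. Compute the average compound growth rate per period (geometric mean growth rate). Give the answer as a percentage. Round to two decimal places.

Growth factor = (163.4/137.6)^(1/7) = (1.187500)^(1/7) = 1.024854
Growth rate = 1.024854 − 1 = 0.024854 = 2.4854%

2.49%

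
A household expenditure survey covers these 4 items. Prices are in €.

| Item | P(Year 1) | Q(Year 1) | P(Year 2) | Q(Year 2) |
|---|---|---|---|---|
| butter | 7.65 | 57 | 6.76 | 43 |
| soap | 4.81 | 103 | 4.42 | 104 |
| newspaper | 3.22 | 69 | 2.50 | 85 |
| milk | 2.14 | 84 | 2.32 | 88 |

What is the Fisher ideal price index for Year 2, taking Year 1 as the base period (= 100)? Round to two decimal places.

90.49

Laspeyres component (base-period weights):
ΣP(Year 2)Q(Year 1) = 6.76×57 + 4.42×103 + 2.50×69 + 2.32×84 = 385.32 + 455.26 + 172.5 + 194.88 = 1207.96
ΣP(Year 1)Q(Year 1) = 7.65×57 + 4.81×103 + 3.22×69 + 2.14×84 = 436.05 + 495.43 + 222.18 + 179.76 = 1333.42
L = 1207.96 / 1333.42 × 100 = 90.5911
Paasche component (current-period weights):
ΣP(Year 2)Q(Year 2) = 6.76×43 + 4.42×104 + 2.50×85 + 2.32×88 = 290.68 + 459.68 + 212.5 + 204.16 = 1167.02
ΣP(Year 1)Q(Year 2) = 7.65×43 + 4.81×104 + 3.22×85 + 2.14×88 = 328.95 + 500.24 + 273.7 + 188.32 = 1291.21
P = 1167.02 / 1291.21 × 100 = 90.3819
Fisher = √(L × P) = √(90.5911 × 90.3819) = 90.4864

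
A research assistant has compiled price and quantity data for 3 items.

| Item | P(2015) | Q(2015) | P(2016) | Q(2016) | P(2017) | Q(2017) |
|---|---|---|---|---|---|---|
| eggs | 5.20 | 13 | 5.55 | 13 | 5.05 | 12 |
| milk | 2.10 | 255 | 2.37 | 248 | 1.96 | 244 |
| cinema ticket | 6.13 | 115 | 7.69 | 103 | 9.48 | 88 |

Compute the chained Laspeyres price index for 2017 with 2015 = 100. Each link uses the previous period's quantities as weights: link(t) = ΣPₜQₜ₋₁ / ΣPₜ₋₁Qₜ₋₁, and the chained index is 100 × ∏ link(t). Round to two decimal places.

Link 2015→2016:
ΣP(2016)Q(2015) = 5.55×13 + 2.37×255 + 7.69×115 = 72.15 + 604.35 + 884.35 = 1560.85
ΣP(2015)Q(2015) = 5.20×13 + 2.10×255 + 6.13×115 = 67.6 + 535.5 + 704.95 = 1308.05
link = 1560.85/1308.05 = 1.193265
Link 2016→2017:
ΣP(2017)Q(2016) = 5.05×13 + 1.96×248 + 9.48×103 = 65.65 + 486.08 + 976.44 = 1528.17
ΣP(2016)Q(2016) = 5.55×13 + 2.37×248 + 7.69×103 = 72.15 + 587.76 + 792.07 = 1451.98
link = 1528.17/1451.98 = 1.052473
Chained index = 100 × 1.193265 × 1.052473 = 125.5879

125.59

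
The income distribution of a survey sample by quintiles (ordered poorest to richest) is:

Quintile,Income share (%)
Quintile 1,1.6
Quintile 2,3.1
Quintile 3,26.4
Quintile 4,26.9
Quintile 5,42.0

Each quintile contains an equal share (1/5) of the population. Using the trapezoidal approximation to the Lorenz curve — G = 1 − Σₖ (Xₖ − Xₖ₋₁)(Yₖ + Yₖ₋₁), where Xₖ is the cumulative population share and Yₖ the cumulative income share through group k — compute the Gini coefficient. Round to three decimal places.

0.418

Cumulative income shares Yₖ: 0.0160, 0.0470, 0.3110, 0.5800, 1.0000
Σ (Xₖ−Xₖ₋₁)(Yₖ+Yₖ₋₁) = (1/5)(0.0160+0.0000) + (1/5)(0.0470+0.0160) + (1/5)(0.3110+0.0470) + (1/5)(0.5800+0.3110) + (1/5)(1.0000+0.5800)
  = 0.0032 + 0.0126 + 0.0716 + 0.1782 + 0.3160 = 0.5816
G = 1 − 0.5816 = 0.4184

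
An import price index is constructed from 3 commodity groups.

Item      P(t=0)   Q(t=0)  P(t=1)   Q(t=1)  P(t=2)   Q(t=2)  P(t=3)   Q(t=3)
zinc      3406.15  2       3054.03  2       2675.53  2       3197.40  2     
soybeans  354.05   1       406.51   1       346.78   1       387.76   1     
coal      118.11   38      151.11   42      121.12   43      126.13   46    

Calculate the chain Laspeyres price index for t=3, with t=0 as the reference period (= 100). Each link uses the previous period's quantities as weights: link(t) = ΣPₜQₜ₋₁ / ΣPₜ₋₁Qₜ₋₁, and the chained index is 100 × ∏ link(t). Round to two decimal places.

Link t=0→t=1:
ΣP(t=1)Q(t=0) = 3054.03×2 + 406.51×1 + 151.11×38 = 6108.06 + 406.51 + 5742.18 = 12256.75
ΣP(t=0)Q(t=0) = 3406.15×2 + 354.05×1 + 118.11×38 = 6812.3 + 354.05 + 4488.18 = 11654.53
link = 12256.75/11654.53 = 1.051673
Link t=1→t=2:
ΣP(t=2)Q(t=1) = 2675.53×2 + 346.78×1 + 121.12×42 = 5351.06 + 346.78 + 5087.04 = 10784.88
ΣP(t=1)Q(t=1) = 3054.03×2 + 406.51×1 + 151.11×42 = 6108.06 + 406.51 + 6346.62 = 12861.19
link = 10784.88/12861.19 = 0.838560
Link t=2→t=3:
ΣP(t=3)Q(t=2) = 3197.40×2 + 387.76×1 + 126.13×43 = 6394.8 + 387.76 + 5423.59 = 12206.15
ΣP(t=2)Q(t=2) = 2675.53×2 + 346.78×1 + 121.12×43 = 5351.06 + 346.78 + 5208.16 = 10906
link = 12206.15/10906 = 1.119214
Chained index = 100 × 1.051673 × 0.838560 × 1.119214 = 98.7025

98.70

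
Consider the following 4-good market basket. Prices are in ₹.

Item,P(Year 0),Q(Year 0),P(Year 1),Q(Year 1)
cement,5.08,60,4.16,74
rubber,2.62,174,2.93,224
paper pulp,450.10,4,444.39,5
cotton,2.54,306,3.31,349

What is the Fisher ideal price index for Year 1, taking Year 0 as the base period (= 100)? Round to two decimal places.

106.11

Laspeyres component (base-period weights):
ΣP(Year 1)Q(Year 0) = 4.16×60 + 2.93×174 + 444.39×4 + 3.31×306 = 249.6 + 509.82 + 1777.56 + 1012.86 = 3549.84
ΣP(Year 0)Q(Year 0) = 5.08×60 + 2.62×174 + 450.10×4 + 2.54×306 = 304.8 + 455.88 + 1800.4 + 777.24 = 3338.32
L = 3549.84 / 3338.32 × 100 = 106.3361
Paasche component (current-period weights):
ΣP(Year 1)Q(Year 1) = 4.16×74 + 2.93×224 + 444.39×5 + 3.31×349 = 307.84 + 656.32 + 2221.95 + 1155.19 = 4341.3
ΣP(Year 0)Q(Year 1) = 5.08×74 + 2.62×224 + 450.10×5 + 2.54×349 = 375.92 + 586.88 + 2250.5 + 886.46 = 4099.76
P = 4341.3 / 4099.76 × 100 = 105.8916
Fisher = √(L × P) = √(106.3361 × 105.8916) = 106.1136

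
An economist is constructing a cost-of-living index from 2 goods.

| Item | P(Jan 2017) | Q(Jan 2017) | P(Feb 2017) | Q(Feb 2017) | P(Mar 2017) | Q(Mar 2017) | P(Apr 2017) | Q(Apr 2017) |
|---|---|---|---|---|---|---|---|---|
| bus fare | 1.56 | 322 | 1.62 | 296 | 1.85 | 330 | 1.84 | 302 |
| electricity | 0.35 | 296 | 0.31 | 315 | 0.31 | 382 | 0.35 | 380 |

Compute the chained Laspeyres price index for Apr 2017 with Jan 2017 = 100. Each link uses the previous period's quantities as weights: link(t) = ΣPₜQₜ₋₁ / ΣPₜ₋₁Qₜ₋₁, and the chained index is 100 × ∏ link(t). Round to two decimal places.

Link Jan 2017→Feb 2017:
ΣP(Feb 2017)Q(Jan 2017) = 1.62×322 + 0.31×296 = 521.64 + 91.76 = 613.4
ΣP(Jan 2017)Q(Jan 2017) = 1.56×322 + 0.35×296 = 502.32 + 103.6 = 605.92
link = 613.4/605.92 = 1.012345
Link Feb 2017→Mar 2017:
ΣP(Mar 2017)Q(Feb 2017) = 1.85×296 + 0.31×315 = 547.6 + 97.65 = 645.25
ΣP(Feb 2017)Q(Feb 2017) = 1.62×296 + 0.31×315 = 479.52 + 97.65 = 577.17
link = 645.25/577.17 = 1.117955
Link Mar 2017→Apr 2017:
ΣP(Apr 2017)Q(Mar 2017) = 1.84×330 + 0.35×382 = 607.2 + 133.7 = 740.9
ΣP(Mar 2017)Q(Mar 2017) = 1.85×330 + 0.31×382 = 610.5 + 118.42 = 728.92
link = 740.9/728.92 = 1.016435
Chained index = 100 × 1.012345 × 1.117955 × 1.016435 = 115.0357

115.04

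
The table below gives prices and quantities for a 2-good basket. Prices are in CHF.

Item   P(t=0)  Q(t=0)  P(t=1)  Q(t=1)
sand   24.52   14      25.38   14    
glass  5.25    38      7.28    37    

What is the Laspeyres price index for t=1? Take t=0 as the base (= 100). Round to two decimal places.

116.43

Laspeyres price index uses base-period quantities as weights.
ΣP(t=1)·Q(t=0) = 25.38×14 + 7.28×38 = 355.32 + 276.64 = 631.96
ΣP(t=0)·Q(t=0) = 24.52×14 + 5.25×38 = 343.28 + 199.5 = 542.78
Index = 631.96 / 542.78 × 100 = 116.4302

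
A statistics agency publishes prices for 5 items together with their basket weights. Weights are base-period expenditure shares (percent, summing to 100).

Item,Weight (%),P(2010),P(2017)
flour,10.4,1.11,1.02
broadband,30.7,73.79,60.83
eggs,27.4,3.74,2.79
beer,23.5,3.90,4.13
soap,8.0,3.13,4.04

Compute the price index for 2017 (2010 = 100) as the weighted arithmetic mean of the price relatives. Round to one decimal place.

90.5

flour: 10.4 × (1.02/1.11) = 10.4 × 0.918919 = 9.5568
broadband: 30.7 × (60.83/73.79) = 30.7 × 0.824366 = 25.3080
eggs: 27.4 × (2.79/3.74) = 27.4 × 0.745989 = 20.4401
beer: 23.5 × (4.13/3.90) = 23.5 × 1.058974 = 24.8859
soap: 8.0 × (4.04/3.13) = 8.0 × 1.290735 = 10.3259
Index = Σ wᵢ·(p₁ᵢ/p₀ᵢ) = 9.5568 + 25.3080 + 20.4401 + 24.8859 + 10.3259 = 90.5167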